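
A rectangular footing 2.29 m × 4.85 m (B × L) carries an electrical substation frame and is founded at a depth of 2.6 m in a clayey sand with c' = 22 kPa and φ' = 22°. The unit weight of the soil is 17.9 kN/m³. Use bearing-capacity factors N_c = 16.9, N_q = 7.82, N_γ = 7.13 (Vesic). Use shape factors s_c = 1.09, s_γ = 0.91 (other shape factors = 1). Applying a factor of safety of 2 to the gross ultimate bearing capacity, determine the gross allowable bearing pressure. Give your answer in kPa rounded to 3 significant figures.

q_all ≈ 451 kPa

q = γ·D_f = 17.9 × 2.6 = 46.54 kPa.
c·N_c·s_c = 22 × 16.9 × 1.09 = 405.26 kPa
q·N_q = 46.54 × 7.82 = 363.94 kPa
0.5·γ·B·N_γ·s_γ = 0.5 × 17.9 × 2.29 × 7.13 × 0.91 = 132.98 kPa
q_ult = 405.26 + 363.94 + 132.98 = 902.19 kPa.
q_all = q_ult / FS = 902.19 / 2 = 451.09 kPa.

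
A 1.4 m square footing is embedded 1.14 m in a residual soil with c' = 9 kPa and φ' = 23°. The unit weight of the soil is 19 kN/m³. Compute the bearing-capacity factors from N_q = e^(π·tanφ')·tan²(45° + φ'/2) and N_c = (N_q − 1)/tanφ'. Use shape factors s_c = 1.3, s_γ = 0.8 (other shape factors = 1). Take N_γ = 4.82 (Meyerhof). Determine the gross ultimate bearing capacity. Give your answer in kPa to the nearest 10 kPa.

q_ult ≈ 450 kPa

tan23° = 0.4245, so N_q = e^(π×0.4245)·tan²(56.5°) = 3.794 × 2.283 = 8.66.
N_c = (8.66 − 1)/tan23° = 18.05.
Effective surcharge at the founding depth q = γ·D_f = 19 × 1.14 = 21.66 kPa.
q_ult = c·N_c·s_c + q·N_q + 0.5·γ·B·N_γ·s_γ
     = 9 × 18.049 × 1.3 + 21.66 × 8.6612 + 0.5 × 19 × 1.4 × 4.82 × 0.8
     = 211.17 + 187.6 + 51.285 = 450.06 kPa.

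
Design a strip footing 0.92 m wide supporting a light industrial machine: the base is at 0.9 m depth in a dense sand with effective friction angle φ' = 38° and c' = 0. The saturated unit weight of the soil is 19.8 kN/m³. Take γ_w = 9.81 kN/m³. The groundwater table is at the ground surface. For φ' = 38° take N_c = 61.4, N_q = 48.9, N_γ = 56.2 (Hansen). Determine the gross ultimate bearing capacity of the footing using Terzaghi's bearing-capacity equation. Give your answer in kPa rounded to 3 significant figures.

With the water table at the surface the whole profile is submerged: γ' = 19.8 − 9.81 = 9.99 kN/m³, so q = γ'·D_f = 8.991 kPa; the same γ' applies in the ½γBN_γ term.
q_ult = q·N_q + 0.5·γ·B·N_γ
     = 8.991 × 48.9 + 0.5 × 9.99 × 0.92 × 56.2
     = 439.66 + 258.26 = 697.92 kPa.

q_ult ≈ 698 kPa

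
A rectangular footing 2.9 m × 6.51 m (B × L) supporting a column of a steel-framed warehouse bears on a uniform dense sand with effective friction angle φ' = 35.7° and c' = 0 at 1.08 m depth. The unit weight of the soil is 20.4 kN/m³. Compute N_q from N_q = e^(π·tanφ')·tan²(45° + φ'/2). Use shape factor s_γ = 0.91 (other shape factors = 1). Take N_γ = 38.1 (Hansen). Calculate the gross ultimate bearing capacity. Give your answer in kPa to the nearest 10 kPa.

q_ult ≈ 1830 kPa

tan35.7° = 0.7186, so N_q = e^(π×0.7186)·tan²(62.85°) = 9.559 × 3.802 = 36.35.
Overburden at base level: q = 20.4 × 1.08 = 22.032 kPa.
Surcharge term q·N_q = 22.032 × 36.346 = 800.78 kPa; self-weight term 0.5·γ·B·N_γ·s_γ = 0.5 × 20.4 × 2.9 × 38.1 × 0.91 = 1025.6 kPa.
q_ult = 800.78 + 1025.6 = 1826.4 kPa.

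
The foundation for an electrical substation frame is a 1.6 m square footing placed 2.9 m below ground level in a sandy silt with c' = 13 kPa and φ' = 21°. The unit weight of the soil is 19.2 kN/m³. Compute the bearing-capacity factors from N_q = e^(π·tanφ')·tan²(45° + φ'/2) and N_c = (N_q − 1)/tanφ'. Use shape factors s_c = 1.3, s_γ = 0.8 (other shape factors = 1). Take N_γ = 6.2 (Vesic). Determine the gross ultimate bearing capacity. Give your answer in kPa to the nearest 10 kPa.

q_ult ≈ 740 kPa

tan21° = 0.3839, so N_q = e^(π×0.3839)·tan²(55.5°) = 3.34 × 2.117 = 7.07.
N_c = (7.07 − 1)/tan21° = 15.81.
q = γ·D_f = 19.2 × 2.9 = 55.68 kPa.
c·N_c·s_c = 13 × 15.815 × 1.3 = 267.27 kPa
q·N_q = 55.68 × 7.0708 = 393.7 kPa
0.5·γ·B·N_γ·s_γ = 0.5 × 19.2 × 1.6 × 6.2 × 0.8 = 76.186 kPa
q_ult = 267.27 + 393.7 + 76.186 = 737.16 kPa.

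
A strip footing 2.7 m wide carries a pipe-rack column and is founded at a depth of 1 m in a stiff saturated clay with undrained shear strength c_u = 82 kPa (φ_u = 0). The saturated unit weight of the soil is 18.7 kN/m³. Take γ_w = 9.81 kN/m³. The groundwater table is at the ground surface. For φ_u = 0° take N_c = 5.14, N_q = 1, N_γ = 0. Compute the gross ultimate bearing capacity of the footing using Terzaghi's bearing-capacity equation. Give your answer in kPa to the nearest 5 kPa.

q_ult ≈ 430 kPa

With the water table at the surface the whole profile is submerged: γ' = 18.7 − 9.81 = 8.89 kN/m³, so q = γ'·D_f = 8.89 kPa.
q_ult = c·N_c + q·N_q
     = 82 × 5.14 + 8.89 × 1
     = 421.48 + 8.89 = 430.37 kPa.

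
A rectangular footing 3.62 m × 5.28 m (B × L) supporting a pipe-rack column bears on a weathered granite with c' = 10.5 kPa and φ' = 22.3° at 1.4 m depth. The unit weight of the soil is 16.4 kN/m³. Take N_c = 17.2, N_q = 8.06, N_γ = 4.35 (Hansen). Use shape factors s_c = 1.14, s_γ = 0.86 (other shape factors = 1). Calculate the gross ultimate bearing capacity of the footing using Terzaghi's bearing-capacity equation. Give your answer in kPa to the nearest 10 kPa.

Effective surcharge at the founding depth q = γ·D_f = 16.4 × 1.4 = 22.96 kPa.
q_ult = c·N_c·s_c + q·N_q + 0.5·γ·B·N_γ·s_γ
     = 10.5 × 17.2 × 1.14 + 22.96 × 8.06 + 0.5 × 16.4 × 3.62 × 4.35 × 0.86
     = 205.88 + 185.06 + 111.05 = 501.99 kPa.

q_ult ≈ 500 kPa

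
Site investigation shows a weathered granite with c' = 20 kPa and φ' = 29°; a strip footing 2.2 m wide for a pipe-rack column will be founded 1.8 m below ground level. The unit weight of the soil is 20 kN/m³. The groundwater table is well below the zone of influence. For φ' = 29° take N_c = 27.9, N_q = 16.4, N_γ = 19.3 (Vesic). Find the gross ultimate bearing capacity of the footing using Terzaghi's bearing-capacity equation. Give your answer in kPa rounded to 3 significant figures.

q_ult ≈ 1570 kPa

Overburden at base level: q = 20 × 1.8 = 36 kPa.
Cohesion term c·N_c = 20 × 27.9 = 558 kPa; surcharge term q·N_q = 36 × 16.4 = 590.4 kPa; self-weight term 0.5·γ·B·N_γ = 0.5 × 20 × 2.2 × 19.3 = 424.6 kPa.
q_ult = 558 + 590.4 + 424.6 = 1573 kPa.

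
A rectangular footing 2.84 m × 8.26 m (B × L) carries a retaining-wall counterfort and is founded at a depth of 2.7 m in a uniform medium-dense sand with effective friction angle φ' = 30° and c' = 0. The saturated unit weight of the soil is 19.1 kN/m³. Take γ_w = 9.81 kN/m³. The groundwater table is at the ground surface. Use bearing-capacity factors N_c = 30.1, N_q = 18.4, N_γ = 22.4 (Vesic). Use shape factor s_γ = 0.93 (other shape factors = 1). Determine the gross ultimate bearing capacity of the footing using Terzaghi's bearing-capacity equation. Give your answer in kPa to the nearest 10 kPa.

γ' = 19.1 − 9.81 = 9.29 kN/m³ (submerged throughout). q = 9.29 × 2.7 = 25.083 kPa; the same γ' applies in the ½γBN_γ term.
q·N_q = 25.083 × 18.4 = 461.53 kPa
0.5·γ·B·N_γ·s_γ = 0.5 × 9.29 × 2.84 × 22.4 × 0.93 = 274.81 kPa
q_ult = 461.53 + 274.81 = 736.34 kPa.

q_ult ≈ 740 kPa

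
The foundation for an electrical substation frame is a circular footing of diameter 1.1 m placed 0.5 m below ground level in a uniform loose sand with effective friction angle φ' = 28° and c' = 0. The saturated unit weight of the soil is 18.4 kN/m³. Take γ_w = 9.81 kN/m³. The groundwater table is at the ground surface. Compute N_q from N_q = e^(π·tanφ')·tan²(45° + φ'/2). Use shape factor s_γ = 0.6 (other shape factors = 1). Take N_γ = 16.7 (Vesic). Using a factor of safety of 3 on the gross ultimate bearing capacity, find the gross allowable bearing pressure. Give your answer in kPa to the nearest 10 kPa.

N_q = e^(π·tan28°)·tan²(59°) = 14.72.
Water table at ground surface, so effective unit weight γ' = 18.4 − 9.81 = 8.59 kN/m³ is used throughout; overburden q = 8.59 × 0.5 = 4.295 kPa; the same γ' applies in the ½γBN_γ term.
Surcharge term q·N_q = 4.295 × 14.72 = 63.222 kPa; self-weight term 0.5·γ·B·N_γ·s_γ = 0.5 × 8.59 × 1.1 × 16.7 × 0.6 = 47.339 kPa.
q_ult = 63.222 + 47.339 = 110.56 kPa.
q_all = 110.56 / 3 = 36.854 kPa.

q_all ≈ 40 kPa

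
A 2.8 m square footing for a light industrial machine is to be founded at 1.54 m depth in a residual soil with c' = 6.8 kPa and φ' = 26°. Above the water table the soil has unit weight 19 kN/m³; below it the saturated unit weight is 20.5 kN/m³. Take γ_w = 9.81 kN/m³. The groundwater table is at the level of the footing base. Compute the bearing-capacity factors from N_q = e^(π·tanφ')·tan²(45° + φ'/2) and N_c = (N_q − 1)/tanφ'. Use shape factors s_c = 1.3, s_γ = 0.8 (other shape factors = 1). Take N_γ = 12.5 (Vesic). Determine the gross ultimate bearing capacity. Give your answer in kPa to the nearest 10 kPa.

tan26° = 0.4877, so N_q = e^(π×0.4877)·tan²(58°) = 4.629 × 2.561 = 11.85.
N_c = (11.85 − 1)/tan26° = 22.25.
q = γ·D_f = 19 × 1.54 = 29.26 kPa.
For the ½γBN_γ term take γ' = 20.5 − 9.81 = 10.69 kN/m³ (soil below base is submerged).
c·N_c·s_c = 6.8 × 22.254 × 1.3 = 196.73 kPa
q·N_q = 29.26 × 11.854 = 346.85 kPa
0.5·γ·B·N_γ·s_γ = 0.5 × 10.69 × 2.8 × 12.5 × 0.8 = 149.66 kPa
q_ult = 196.73 + 346.85 + 149.66 = 693.24 kPa.

q_ult ≈ 690 kPa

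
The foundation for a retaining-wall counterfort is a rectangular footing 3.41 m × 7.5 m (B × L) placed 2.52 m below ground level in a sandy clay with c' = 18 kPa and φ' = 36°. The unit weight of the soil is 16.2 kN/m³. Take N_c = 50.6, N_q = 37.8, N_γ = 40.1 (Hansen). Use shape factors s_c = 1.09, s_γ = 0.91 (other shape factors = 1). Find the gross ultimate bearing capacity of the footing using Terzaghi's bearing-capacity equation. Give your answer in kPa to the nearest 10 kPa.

q_ult ≈ 3540 kPa

Overburden at base level: q = 16.2 × 2.52 = 40.824 kPa.
Cohesion term c·N_c·s_c = 18 × 50.6 × 1.09 = 992.77 kPa; surcharge term q·N_q = 40.824 × 37.8 = 1543.1 kPa; self-weight term 0.5·γ·B·N_γ·s_γ = 0.5 × 16.2 × 3.41 × 40.1 × 0.91 = 1007.9 kPa.
q_ult = 992.77 + 1543.1 + 1007.9 = 3543.8 kPa.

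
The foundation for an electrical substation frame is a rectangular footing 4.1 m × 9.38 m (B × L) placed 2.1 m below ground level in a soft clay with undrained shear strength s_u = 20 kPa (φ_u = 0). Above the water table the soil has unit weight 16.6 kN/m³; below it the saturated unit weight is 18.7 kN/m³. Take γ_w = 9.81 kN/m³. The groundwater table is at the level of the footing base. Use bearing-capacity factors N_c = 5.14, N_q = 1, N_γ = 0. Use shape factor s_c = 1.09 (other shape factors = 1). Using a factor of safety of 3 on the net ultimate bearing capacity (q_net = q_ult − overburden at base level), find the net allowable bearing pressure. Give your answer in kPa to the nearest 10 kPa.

Overburden at base level: q = 16.6 × 2.1 = 34.86 kPa.
Cohesion term c·N_c·s_c = 20 × 5.14 × 1.09 = 112.05 kPa; surcharge term q·N_q = 34.86 × 1 = 34.86 kPa.
q_ult = 112.05 + 34.86 = 146.91 kPa.
q_net = 146.91 − 34.86 = 112.05 kPa.
q_all(net) = 112.05 / 3 = 37.351 kPa.

q_all(net) ≈ 40 kPa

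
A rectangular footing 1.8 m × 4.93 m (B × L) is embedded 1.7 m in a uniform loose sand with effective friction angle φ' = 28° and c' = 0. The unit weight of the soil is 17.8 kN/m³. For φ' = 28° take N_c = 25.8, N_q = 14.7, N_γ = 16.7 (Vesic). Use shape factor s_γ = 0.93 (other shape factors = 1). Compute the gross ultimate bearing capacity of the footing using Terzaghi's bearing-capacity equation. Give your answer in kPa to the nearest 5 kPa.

q = γ·D_f = 17.8 × 1.7 = 30.26 kPa.
q·N_q = 30.26 × 14.7 = 444.82 kPa
0.5·γ·B·N_γ·s_γ = 0.5 × 17.8 × 1.8 × 16.7 × 0.93 = 248.81 kPa
q_ult = 444.82 + 248.81 = 693.63 kPa.

q_ult ≈ 695 kPa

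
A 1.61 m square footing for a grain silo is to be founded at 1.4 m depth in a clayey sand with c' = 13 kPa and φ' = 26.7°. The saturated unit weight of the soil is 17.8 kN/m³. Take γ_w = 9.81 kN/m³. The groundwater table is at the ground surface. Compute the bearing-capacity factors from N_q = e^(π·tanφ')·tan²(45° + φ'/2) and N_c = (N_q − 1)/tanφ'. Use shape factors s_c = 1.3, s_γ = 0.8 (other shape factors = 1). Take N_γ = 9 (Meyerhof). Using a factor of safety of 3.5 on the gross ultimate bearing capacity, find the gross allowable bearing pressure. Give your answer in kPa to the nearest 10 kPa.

q_all ≈ 170 kPa

N_q = e^(π·tan26.7°)·tan²(58.35°) = 12.78; N_c = (N_q − 1)/tanφ' = 23.42.
γ' = 17.8 − 9.81 = 7.99 kN/m³ (submerged throughout). q = 7.99 × 1.4 = 11.186 kPa; the same γ' applies in the ½γBN_γ term.
c·N_c·s_c = 13 × 23.419 × 1.3 = 395.77 kPa
q·N_q = 11.186 × 12.778 = 142.94 kPa
0.5·γ·B·N_γ·s_γ = 0.5 × 7.99 × 1.61 × 9 × 0.8 = 46.31 kPa
q_ult = 395.77 + 142.94 + 46.31 = 585.02 kPa.
q_all = 585.02 / 3.5 = 167.15 kPa.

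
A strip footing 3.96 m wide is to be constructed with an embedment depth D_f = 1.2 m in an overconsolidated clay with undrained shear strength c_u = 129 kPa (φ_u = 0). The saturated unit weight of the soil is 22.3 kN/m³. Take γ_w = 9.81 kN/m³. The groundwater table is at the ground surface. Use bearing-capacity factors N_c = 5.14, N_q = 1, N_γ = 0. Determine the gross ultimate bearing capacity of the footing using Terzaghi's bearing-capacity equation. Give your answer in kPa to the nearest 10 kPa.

Water table at ground surface, so effective unit weight γ' = 22.3 − 9.81 = 12.49 kN/m³ is used throughout; overburden q = 12.49 × 1.2 = 14.988 kPa.
Cohesion term c·N_c = 129 × 5.14 = 663.06 kPa; surcharge term q·N_q = 14.988 × 1 = 14.988 kPa.
q_ult = 663.06 + 14.988 = 678.05 kPa.

q_ult ≈ 680 kPa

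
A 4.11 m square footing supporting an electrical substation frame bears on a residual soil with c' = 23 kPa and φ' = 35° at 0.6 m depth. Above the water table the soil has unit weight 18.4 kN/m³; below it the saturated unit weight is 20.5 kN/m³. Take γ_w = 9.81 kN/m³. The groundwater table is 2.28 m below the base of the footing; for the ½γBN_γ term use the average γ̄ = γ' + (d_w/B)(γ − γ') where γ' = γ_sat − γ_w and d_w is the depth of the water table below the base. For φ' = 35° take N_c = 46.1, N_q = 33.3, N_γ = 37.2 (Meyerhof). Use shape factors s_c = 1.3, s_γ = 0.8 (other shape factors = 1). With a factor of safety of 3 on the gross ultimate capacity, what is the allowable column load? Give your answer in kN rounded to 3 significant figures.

P_all ≈ 15000 kN

q = γ·D_f = 18.4 × 0.6 = 11.04 kPa.
γ' = 10.69 kN/m³; averaging over the depth B below the base, γ̄ = γ' + (d_w/B)(γ − γ') = 14.967 kN/m³.
c·N_c·s_c = 23 × 46.1 × 1.3 = 1378.4 kPa
q·N_q = 11.04 × 33.3 = 367.63 kPa
0.5·γ·B·N_γ·s_γ = 0.5 × 14.967 × 4.11 × 37.2 × 0.8 = 915.34 kPa
q_ult = 1378.4 + 367.63 + 915.34 = 2661.4 kPa.
Gross allowable pressure q_all = 2661.4 / 3 = 887.12 kPa.
Footing area = 16.8921 m², so allowable column load = 887.12 × 16.8921 = 14985 kN.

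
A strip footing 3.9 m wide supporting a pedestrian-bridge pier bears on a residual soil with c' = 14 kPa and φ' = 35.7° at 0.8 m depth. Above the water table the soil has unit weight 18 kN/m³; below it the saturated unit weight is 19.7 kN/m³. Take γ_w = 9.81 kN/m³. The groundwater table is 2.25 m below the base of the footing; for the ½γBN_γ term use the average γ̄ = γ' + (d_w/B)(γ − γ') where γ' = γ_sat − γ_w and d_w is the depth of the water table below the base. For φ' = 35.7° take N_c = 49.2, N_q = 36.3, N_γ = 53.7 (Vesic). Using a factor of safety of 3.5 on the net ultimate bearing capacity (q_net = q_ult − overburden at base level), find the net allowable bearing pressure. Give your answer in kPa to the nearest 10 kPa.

q_all(net) ≈ 780 kPa

q = γ·D_f = 18 × 0.8 = 14.4 kPa.
γ' = 9.89 kN/m³; averaging over the depth B below the base, γ̄ = γ' + (d_w/B)(γ − γ') = 14.569 kN/m³.
c·N_c = 14 × 49.2 = 688.8 kPa
q·N_q = 14.4 × 36.3 = 522.72 kPa
0.5·γ·B·N_γ = 0.5 × 14.569 × 3.9 × 53.7 = 1525.6 kPa
q_ult = 688.8 + 522.72 + 1525.6 = 2737.1 kPa.
q_net = 2737.1 − 14.4 = 2722.7 kPa.
q_all(net) = 2722.7 / 3.5 = 777.91 kPa.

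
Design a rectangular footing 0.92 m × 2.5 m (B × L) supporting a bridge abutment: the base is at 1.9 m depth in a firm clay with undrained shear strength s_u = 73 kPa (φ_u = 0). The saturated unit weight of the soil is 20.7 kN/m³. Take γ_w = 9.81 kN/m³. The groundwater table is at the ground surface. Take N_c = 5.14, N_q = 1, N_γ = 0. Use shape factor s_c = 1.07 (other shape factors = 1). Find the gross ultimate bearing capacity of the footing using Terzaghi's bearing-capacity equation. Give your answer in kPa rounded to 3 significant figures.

With the water table at the surface the whole profile is submerged: γ' = 20.7 − 9.81 = 10.89 kN/m³, so q = γ'·D_f = 20.691 kPa.
q_ult = c·N_c·s_c + q·N_q
     = 73 × 5.14 × 1.07 + 20.691 × 1
     = 401.49 + 20.691 = 422.18 kPa.

q_ult ≈ 422 kPa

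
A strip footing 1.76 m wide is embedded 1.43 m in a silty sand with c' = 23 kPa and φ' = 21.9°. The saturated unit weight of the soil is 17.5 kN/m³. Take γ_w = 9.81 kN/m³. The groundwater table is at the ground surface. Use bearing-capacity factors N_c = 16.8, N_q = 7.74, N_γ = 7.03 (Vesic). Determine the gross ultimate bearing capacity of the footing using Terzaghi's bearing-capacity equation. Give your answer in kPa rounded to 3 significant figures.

Water table at ground surface, so effective unit weight γ' = 17.5 − 9.81 = 7.69 kN/m³ is used throughout; overburden q = 7.69 × 1.43 = 10.997 kPa; the same γ' applies in the ½γBN_γ term.
Cohesion term c·N_c = 23 × 16.8 = 386.4 kPa; surcharge term q·N_q = 10.997 × 7.74 = 85.114 kPa; self-weight term 0.5·γ·B·N_γ = 0.5 × 7.69 × 1.76 × 7.03 = 47.573 kPa.
q_ult = 386.4 + 85.114 + 47.573 = 519.09 kPa.

q_ult ≈ 519 kPa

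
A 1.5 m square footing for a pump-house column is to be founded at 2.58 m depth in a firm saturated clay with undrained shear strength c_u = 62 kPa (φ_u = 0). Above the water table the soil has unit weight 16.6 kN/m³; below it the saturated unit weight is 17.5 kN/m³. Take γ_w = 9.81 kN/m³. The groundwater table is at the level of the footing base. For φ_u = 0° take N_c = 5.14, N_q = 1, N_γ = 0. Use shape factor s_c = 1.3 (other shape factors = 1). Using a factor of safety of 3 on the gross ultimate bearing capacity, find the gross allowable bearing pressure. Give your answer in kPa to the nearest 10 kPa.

q = γ·D_f = 16.6 × 2.58 = 42.828 kPa.
c·N_c·s_c = 62 × 5.14 × 1.3 = 414.28 kPa
q·N_q = 42.828 × 1 = 42.828 kPa
q_ult = 414.28 + 42.828 = 457.11 kPa.
q_all = 457.11 / 3 = 152.37 kPa.

q_all ≈ 150 kPa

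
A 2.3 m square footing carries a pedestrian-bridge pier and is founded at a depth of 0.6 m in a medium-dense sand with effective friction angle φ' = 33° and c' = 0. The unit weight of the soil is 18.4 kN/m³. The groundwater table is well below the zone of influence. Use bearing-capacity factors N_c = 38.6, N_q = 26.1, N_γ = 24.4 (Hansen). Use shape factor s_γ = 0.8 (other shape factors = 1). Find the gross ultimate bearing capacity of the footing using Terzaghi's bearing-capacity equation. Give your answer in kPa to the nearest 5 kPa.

q_ult ≈ 700 kPa

Overburden at base level: q = 18.4 × 0.6 = 11.04 kPa.
Surcharge term q·N_q = 11.04 × 26.1 = 288.14 kPa; self-weight term 0.5·γ·B·N_γ·s_γ = 0.5 × 18.4 × 2.3 × 24.4 × 0.8 = 413.04 kPa.
q_ult = 288.14 + 413.04 = 701.19 kPa.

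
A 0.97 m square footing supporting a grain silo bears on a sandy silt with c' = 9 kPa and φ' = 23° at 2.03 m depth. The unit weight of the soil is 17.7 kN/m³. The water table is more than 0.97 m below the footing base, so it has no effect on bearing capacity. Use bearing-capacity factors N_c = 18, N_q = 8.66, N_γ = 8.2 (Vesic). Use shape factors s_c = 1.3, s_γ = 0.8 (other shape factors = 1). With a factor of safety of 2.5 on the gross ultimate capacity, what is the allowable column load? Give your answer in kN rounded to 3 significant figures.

Effective surcharge at the founding depth q = γ·D_f = 17.7 × 2.03 = 35.931 kPa.
q_ult = c·N_c·s_c + q·N_q + 0.5·γ·B·N_γ·s_γ
     = 9 × 18 × 1.3 + 35.931 × 8.66 + 0.5 × 17.7 × 0.97 × 8.2 × 0.8
     = 210.6 + 311.16 + 56.314 = 578.08 kPa.
Gross allowable pressure q_all = 578.08 / 2.5 = 231.23 kPa.
Footing area = 0.9409 m², so allowable column load = 231.23 × 0.9409 = 217.56 kN.

P_all ≈ 218 kN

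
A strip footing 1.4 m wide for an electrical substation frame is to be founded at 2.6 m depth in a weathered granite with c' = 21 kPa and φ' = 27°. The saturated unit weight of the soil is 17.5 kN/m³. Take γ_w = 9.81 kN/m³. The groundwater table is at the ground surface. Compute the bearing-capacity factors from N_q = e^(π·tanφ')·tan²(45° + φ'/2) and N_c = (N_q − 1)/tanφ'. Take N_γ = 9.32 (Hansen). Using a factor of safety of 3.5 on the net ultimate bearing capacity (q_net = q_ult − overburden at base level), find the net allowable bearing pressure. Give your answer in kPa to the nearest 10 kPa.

q_all(net) ≈ 230 kPa

N_q = e^(π·tan27°)·tan²(58.5°) = 13.2; N_c = (N_q − 1)/tanφ' = 23.94.
Water table at ground surface, so effective unit weight γ' = 17.5 − 9.81 = 7.69 kN/m³ is used throughout; overburden q = 7.69 × 2.6 = 19.994 kPa; the same γ' applies in the ½γBN_γ term.
Cohesion term c·N_c = 21 × 23.942 = 502.79 kPa; surcharge term q·N_q = 19.994 × 13.199 = 263.9 kPa; self-weight term 0.5·γ·B·N_γ = 0.5 × 7.69 × 1.4 × 9.32 = 50.17 kPa.
q_ult = 502.79 + 263.9 + 50.17 = 816.86 kPa.
q_net = 816.86 − 19.994 = 796.86 kPa.
q_all(net) = 796.86 / 3.5 = 227.68 kPa.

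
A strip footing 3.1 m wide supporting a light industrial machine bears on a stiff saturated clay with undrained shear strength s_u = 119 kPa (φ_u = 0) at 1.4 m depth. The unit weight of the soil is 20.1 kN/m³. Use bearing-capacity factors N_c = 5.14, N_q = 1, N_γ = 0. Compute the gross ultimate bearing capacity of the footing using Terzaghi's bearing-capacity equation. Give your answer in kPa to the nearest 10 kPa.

Effective surcharge at the founding depth q = γ·D_f = 20.1 × 1.4 = 28.14 kPa.
q_ult = c·N_c + q·N_q
     = 119 × 5.14 + 28.14 × 1
     = 611.66 + 28.14 = 639.8 kPa.

q_ult ≈ 640 kPa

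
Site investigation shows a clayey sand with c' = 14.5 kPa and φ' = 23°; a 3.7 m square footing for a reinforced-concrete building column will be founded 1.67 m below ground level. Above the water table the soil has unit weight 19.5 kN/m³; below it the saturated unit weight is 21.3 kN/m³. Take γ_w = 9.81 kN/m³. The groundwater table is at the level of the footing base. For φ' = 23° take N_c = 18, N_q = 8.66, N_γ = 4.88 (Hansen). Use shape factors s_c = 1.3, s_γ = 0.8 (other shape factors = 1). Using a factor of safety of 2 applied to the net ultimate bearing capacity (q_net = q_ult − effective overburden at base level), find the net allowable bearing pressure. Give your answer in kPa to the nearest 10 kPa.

q_all(net) ≈ 340 kPa

Overburden at base level: q = 19.5 × 1.67 = 32.565 kPa.
Below the base the soil is submerged, so the ½γBN_γ term uses γ' = 21.3 − 9.81 = 11.49 kN/m³.
Cohesion term c·N_c·s_c = 14.5 × 18 × 1.3 = 339.3 kPa; surcharge term q·N_q = 32.565 × 8.66 = 282.01 kPa; self-weight term 0.5·γ·B·N_γ·s_γ = 0.5 × 11.49 × 3.7 × 4.88 × 0.8 = 82.985 kPa.
q_ult = 339.3 + 282.01 + 82.985 = 704.3 kPa.
Net ultimate: q_net = 704.3 − 32.565 = 671.73 kPa.
q_all(net) = 671.73 / 2 = 335.87 kPa.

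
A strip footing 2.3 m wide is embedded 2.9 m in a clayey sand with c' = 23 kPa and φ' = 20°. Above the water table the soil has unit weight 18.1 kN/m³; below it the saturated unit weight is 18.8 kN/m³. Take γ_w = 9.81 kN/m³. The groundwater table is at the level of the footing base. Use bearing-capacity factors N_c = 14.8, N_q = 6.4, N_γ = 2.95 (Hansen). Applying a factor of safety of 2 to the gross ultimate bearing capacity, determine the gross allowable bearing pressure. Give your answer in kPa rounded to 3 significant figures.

q = γ·D_f = 18.1 × 2.9 = 52.49 kPa.
For the ½γBN_γ term take γ' = 18.8 − 9.81 = 8.99 kN/m³ (soil below base is submerged).
c·N_c = 23 × 14.8 = 340.4 kPa
q·N_q = 52.49 × 6.4 = 335.94 kPa
0.5·γ·B·N_γ = 0.5 × 8.99 × 2.3 × 2.95 = 30.499 kPa
q_ult = 340.4 + 335.94 + 30.499 = 706.83 kPa.
q_all = q_ult / FS = 706.83 / 2 = 353.42 kPa.

q_all ≈ 353 kPa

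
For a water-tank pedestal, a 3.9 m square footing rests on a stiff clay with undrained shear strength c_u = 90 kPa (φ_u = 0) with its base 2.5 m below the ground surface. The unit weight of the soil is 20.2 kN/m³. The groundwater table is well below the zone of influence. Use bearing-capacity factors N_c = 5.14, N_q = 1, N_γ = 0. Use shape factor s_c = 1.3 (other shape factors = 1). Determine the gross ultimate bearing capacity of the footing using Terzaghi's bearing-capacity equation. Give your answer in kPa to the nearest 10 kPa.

q = γ·D_f = 20.2 × 2.5 = 50.5 kPa.
c·N_c·s_c = 90 × 5.14 × 1.3 = 601.38 kPa
q·N_q = 50.5 × 1 = 50.5 kPa
q_ult = 601.38 + 50.5 = 651.88 kPa.

q_ult ≈ 650 kPa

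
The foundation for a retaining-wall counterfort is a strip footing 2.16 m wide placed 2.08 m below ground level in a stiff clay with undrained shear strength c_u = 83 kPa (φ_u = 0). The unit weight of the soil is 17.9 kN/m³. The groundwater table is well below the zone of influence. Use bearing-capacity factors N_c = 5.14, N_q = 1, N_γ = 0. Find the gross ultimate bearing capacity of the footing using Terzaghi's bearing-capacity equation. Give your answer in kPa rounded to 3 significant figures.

Overburden at base level: q = 17.9 × 2.08 = 37.232 kPa.
Cohesion term c·N_c = 83 × 5.14 = 426.62 kPa; surcharge term q·N_q = 37.232 × 1 = 37.232 kPa.
q_ult = 426.62 + 37.232 = 463.85 kPa.

q_ult ≈ 464 kPa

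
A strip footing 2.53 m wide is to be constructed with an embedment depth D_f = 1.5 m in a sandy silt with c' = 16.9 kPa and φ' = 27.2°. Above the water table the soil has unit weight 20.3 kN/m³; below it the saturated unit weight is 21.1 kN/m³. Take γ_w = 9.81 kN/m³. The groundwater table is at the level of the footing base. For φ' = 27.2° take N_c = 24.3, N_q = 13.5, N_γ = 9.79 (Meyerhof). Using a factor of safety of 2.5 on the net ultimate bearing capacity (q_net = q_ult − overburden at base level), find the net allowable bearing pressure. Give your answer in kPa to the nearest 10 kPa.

Overburden at base level: q = 20.3 × 1.5 = 30.45 kPa.
Below the base the soil is submerged, so the ½γBN_γ term uses γ' = 21.1 − 9.81 = 11.29 kN/m³.
Cohesion term c·N_c = 16.9 × 24.3 = 410.67 kPa; surcharge term q·N_q = 30.45 × 13.5 = 411.08 kPa; self-weight term 0.5·γ·B·N_γ = 0.5 × 11.29 × 2.53 × 9.79 = 139.82 kPa.
q_ult = 410.67 + 411.08 + 139.82 = 961.56 kPa.
q_net = 961.56 − 30.45 = 931.11 kPa.
q_all(net) = 931.11 / 2.5 = 372.45 kPa.

q_all(net) ≈ 370 kPa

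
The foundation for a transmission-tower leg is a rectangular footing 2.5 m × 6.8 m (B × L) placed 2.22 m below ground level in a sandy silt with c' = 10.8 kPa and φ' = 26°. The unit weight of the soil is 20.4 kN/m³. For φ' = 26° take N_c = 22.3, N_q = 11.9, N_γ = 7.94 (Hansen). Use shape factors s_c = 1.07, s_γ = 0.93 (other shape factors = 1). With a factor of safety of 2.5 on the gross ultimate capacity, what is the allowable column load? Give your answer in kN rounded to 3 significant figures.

P_all ≈ 6700 kN

q = γ·D_f = 20.4 × 2.22 = 45.288 kPa.
c·N_c·s_c = 10.8 × 22.3 × 1.07 = 257.7 kPa
q·N_q = 45.288 × 11.9 = 538.93 kPa
0.5·γ·B·N_γ·s_γ = 0.5 × 20.4 × 2.5 × 7.94 × 0.93 = 188.3 kPa
q_ult = 257.7 + 538.93 + 188.3 = 984.92 kPa.
Gross allowable pressure q_all = 984.92 / 2.5 = 393.97 kPa.
Footing area = 17 m², so allowable column load = 393.97 × 17 = 6697.5 kN.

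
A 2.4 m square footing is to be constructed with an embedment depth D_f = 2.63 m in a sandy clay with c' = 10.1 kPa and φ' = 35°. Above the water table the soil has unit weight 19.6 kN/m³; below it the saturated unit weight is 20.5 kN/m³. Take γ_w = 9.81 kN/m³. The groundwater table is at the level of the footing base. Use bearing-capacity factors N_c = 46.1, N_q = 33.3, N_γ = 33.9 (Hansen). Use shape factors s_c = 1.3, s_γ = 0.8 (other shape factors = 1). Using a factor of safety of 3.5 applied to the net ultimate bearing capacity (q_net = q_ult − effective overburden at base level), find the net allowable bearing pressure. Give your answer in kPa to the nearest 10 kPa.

q_all(net) ≈ 750 kPa

q = γ·D_f = 19.6 × 2.63 = 51.548 kPa.
For the ½γBN_γ term take γ' = 20.5 − 9.81 = 10.69 kN/m³ (soil below base is submerged).
c·N_c·s_c = 10.1 × 46.1 × 1.3 = 605.29 kPa
q·N_q = 51.548 × 33.3 = 1716.5 kPa
0.5·γ·B·N_γ·s_γ = 0.5 × 10.69 × 2.4 × 33.9 × 0.8 = 347.9 kPa
q_ult = 605.29 + 1716.5 + 347.9 = 2669.7 kPa.
Net ultimate: q_net = 2669.7 − 51.548 = 2618.2 kPa.
q_all(net) = 2618.2 / 3.5 = 748.05 kPa.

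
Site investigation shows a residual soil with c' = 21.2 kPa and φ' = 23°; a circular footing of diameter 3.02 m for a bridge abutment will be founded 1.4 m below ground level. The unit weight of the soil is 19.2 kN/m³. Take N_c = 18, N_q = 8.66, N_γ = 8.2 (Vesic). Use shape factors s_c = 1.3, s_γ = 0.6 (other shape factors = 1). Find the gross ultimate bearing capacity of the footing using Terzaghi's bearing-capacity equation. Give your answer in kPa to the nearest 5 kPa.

q_ult ≈ 870 kPa

q = γ·D_f = 19.2 × 1.4 = 26.88 kPa.
c·N_c·s_c = 21.2 × 18 × 1.3 = 496.08 kPa
q·N_q = 26.88 × 8.66 = 232.78 kPa
0.5·γ·B·N_γ·s_γ = 0.5 × 19.2 × 3.02 × 8.2 × 0.6 = 142.64 kPa
q_ult = 496.08 + 232.78 + 142.64 = 871.5 kPa.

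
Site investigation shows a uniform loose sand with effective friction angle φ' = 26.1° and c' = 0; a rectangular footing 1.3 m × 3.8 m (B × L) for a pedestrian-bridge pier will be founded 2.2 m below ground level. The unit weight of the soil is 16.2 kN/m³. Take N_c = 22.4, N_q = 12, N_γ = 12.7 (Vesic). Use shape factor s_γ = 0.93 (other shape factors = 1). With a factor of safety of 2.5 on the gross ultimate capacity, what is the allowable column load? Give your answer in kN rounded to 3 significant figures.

P_all ≈ 1090 kN

Effective surcharge at the founding depth q = γ·D_f = 16.2 × 2.2 = 35.64 kPa.
q_ult = q·N_q + 0.5·γ·B·N_γ·s_γ
     = 35.64 × 12 + 0.5 × 16.2 × 1.3 × 12.7 × 0.93
     = 427.68 + 124.37 = 552.05 kPa.
Gross allowable pressure q_all = 552.05 / 2.5 = 220.82 kPa.
Footing area = 4.94 m², so allowable column load = 220.82 × 4.94 = 1090.9 kN.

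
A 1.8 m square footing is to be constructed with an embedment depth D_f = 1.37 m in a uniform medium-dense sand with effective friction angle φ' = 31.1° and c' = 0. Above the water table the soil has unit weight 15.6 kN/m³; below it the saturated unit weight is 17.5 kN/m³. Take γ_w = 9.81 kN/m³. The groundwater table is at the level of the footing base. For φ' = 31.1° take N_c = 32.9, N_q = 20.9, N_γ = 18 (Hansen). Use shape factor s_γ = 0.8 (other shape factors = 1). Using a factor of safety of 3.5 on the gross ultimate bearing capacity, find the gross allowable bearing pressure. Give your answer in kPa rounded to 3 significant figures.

q_all ≈ 156 kPa

Overburden at base level: q = 15.6 × 1.37 = 21.372 kPa.
Below the base the soil is submerged, so the ½γBN_γ term uses γ' = 17.5 − 9.81 = 7.69 kN/m³.
Surcharge term q·N_q = 21.372 × 20.9 = 446.67 kPa; self-weight term 0.5·γ·B·N_γ·s_γ = 0.5 × 7.69 × 1.8 × 18 × 0.8 = 99.662 kPa.
q_ult = 446.67 + 99.662 = 546.34 kPa.
q_all = 546.34 / 3.5 = 156.1 kPa.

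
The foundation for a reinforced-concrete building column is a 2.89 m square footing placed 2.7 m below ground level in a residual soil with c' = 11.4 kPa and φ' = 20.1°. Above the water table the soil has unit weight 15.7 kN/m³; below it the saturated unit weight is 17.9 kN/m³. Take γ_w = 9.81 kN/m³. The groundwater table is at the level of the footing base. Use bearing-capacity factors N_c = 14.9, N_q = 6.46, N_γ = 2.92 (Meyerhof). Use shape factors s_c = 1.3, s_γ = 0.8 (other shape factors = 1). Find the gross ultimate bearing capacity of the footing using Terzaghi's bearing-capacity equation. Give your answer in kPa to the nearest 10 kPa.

q = γ·D_f = 15.7 × 2.7 = 42.39 kPa.
For the ½γBN_γ term take γ' = 17.9 − 9.81 = 8.09 kN/m³ (soil below base is submerged).
c·N_c·s_c = 11.4 × 14.9 × 1.3 = 220.82 kPa
q·N_q = 42.39 × 6.46 = 273.84 kPa
0.5·γ·B·N_γ·s_γ = 0.5 × 8.09 × 2.89 × 2.92 × 0.8 = 27.308 kPa
q_ult = 220.82 + 273.84 + 27.308 = 521.97 kPa.

q_ult ≈ 520 kPa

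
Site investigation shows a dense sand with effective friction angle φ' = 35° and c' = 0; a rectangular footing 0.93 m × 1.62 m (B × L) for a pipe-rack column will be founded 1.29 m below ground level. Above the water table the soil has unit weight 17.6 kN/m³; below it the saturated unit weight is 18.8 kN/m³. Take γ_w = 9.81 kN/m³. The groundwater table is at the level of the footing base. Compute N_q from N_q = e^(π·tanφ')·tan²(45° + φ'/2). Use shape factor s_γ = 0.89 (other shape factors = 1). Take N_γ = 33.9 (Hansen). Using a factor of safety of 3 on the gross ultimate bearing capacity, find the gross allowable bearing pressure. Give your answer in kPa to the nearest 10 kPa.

N_q = e^(π·tan35°)·tan²(62.5°) = 33.3.
Effective surcharge at the founding depth q = γ·D_f = 17.6 × 1.29 = 22.704 kPa.
The water table coincides with the base, so in the self-weight term γ → γ' = 8.99 kN/m³.
q_ult = q·N_q + 0.5·γ·B·N_γ·s_γ
     = 22.704 × 33.296 + 0.5 × 8.99 × 0.93 × 33.9 × 0.89
     = 755.95 + 126.13 = 882.08 kPa.
q_all = 882.08 / 3 = 294.03 kPa.

q_all ≈ 290 kPa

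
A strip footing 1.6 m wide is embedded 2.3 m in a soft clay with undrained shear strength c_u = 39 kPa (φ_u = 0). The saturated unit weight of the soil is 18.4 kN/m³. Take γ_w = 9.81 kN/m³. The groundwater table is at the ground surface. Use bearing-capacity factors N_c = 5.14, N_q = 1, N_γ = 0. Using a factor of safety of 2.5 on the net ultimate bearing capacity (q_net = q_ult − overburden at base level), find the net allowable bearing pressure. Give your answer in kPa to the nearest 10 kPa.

q_all(net) ≈ 80 kPa

With the water table at the surface the whole profile is submerged: γ' = 18.4 − 9.81 = 8.59 kN/m³, so q = γ'·D_f = 19.757 kPa.
q_ult = c·N_c + q·N_q
     = 39 × 5.14 + 19.757 × 1
     = 200.46 + 19.757 = 220.22 kPa.
q_net = 220.22 − 19.757 = 200.46 kPa.
q_all(net) = 200.46 / 2.5 = 80.184 kPa.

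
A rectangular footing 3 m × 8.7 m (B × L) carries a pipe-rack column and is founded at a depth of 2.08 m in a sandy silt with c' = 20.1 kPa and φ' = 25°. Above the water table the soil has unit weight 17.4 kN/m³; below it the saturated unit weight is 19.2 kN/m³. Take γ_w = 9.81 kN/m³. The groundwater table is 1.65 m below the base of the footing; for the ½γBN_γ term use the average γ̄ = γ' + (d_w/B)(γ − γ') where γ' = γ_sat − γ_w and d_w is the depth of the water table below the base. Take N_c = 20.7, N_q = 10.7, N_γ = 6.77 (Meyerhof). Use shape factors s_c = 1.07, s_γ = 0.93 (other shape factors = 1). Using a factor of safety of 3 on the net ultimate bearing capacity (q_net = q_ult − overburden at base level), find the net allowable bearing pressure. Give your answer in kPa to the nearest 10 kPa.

Effective surcharge at the founding depth q = γ·D_f = 17.4 × 2.08 = 36.192 kPa.
With d_w = 1.65 m < B, γ̄ = 9.39 + (1.65/3) × (17.4 − 9.39) = 13.795 kN/m³.
q_ult = c·N_c·s_c + q·N_q + 0.5·γ·B·N_γ·s_γ
     = 20.1 × 20.7 × 1.07 + 36.192 × 10.7 + 0.5 × 13.795 × 3 × 6.77 × 0.93
     = 445.19 + 387.25 + 130.29 = 962.74 kPa.
q_net = 962.74 − 36.192 = 926.54 kPa.
q_all(net) = 926.54 / 3 = 308.85 kPa.

q_all(net) ≈ 310 kPa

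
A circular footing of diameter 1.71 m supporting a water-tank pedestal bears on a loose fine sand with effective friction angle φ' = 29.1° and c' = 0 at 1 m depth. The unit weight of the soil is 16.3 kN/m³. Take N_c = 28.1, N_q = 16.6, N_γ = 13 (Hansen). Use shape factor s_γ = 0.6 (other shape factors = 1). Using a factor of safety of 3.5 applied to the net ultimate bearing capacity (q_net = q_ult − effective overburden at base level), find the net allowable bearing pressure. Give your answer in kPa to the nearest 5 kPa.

q_all(net) ≈ 105 kPa

q = γ·D_f = 16.3 × 1 = 16.3 kPa.
q·N_q = 16.3 × 16.6 = 270.58 kPa
0.5·γ·B·N_γ·s_γ = 0.5 × 16.3 × 1.71 × 13 × 0.6 = 108.7 kPa
q_ult = 270.58 + 108.7 = 379.28 kPa.
Net ultimate: q_net = 379.28 − 16.3 = 362.98 kPa.
q_all(net) = 362.98 / 3.5 = 103.71 kPa.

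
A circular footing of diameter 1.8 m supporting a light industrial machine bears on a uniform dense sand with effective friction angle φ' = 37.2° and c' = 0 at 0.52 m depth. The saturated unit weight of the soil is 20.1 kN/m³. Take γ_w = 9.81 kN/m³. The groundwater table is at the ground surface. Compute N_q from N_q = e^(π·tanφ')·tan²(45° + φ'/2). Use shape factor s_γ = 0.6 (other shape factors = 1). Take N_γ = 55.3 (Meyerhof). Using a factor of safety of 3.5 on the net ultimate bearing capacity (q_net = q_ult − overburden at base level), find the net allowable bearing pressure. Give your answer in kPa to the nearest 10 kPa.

N_q = e^(π·tan37.2°)·tan²(63.6°) = 44.05.
With the water table at the surface the whole profile is submerged: γ' = 20.1 − 9.81 = 10.29 kN/m³, so q = γ'·D_f = 5.3508 kPa; the same γ' applies in the ½γBN_γ term.
q_ult = q·N_q + 0.5·γ·B·N_γ·s_γ
     = 5.3508 × 44.05 + 0.5 × 10.29 × 1.8 × 55.3 × 0.6
     = 235.7 + 307.28 = 542.98 kPa.
q_net = 542.98 − 5.3508 = 537.63 kPa.
q_all(net) = 537.63 / 3.5 = 153.61 kPa.

q_all(net) ≈ 150 kPa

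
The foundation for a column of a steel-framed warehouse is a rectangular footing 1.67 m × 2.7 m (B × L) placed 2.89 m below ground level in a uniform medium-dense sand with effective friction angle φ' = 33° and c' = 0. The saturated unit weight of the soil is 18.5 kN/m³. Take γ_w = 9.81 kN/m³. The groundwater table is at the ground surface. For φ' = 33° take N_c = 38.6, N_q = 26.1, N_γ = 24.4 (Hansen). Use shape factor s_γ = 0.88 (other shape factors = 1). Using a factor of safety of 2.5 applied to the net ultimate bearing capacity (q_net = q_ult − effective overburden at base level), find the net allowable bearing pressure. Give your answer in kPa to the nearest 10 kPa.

With the water table at the surface the whole profile is submerged: γ' = 18.5 − 9.81 = 8.69 kN/m³, so q = γ'·D_f = 25.114 kPa; the same γ' applies in the ½γBN_γ term.
q_ult = q·N_q + 0.5·γ·B·N_γ·s_γ
     = 25.114 × 26.1 + 0.5 × 8.69 × 1.67 × 24.4 × 0.88
     = 655.48 + 155.8 = 811.28 kPa.
Net ultimate: q_net = 811.28 − 25.114 = 786.17 kPa.
q_all(net) = 786.17 / 2.5 = 314.47 kPa.

q_all(net) ≈ 310 kPa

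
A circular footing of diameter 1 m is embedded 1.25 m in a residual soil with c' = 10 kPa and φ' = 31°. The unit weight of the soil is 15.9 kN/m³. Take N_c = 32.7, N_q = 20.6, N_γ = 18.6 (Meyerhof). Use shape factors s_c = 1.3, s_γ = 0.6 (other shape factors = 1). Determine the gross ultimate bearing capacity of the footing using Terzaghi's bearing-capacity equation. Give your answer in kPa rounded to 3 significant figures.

q_ult ≈ 923 kPa

q = γ·D_f = 15.9 × 1.25 = 19.875 kPa.
c·N_c·s_c = 10 × 32.7 × 1.3 = 425.1 kPa
q·N_q = 19.875 × 20.6 = 409.43 kPa
0.5·γ·B·N_γ·s_γ = 0.5 × 15.9 × 1 × 18.6 × 0.6 = 88.722 kPa
q_ult = 425.1 + 409.43 + 88.722 = 923.25 kPa.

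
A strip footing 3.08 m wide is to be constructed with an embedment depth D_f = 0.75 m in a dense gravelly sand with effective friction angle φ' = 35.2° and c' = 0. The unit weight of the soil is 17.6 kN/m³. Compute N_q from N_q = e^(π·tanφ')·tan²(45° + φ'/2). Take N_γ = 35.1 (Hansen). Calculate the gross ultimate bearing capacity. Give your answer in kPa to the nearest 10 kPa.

tan35.2° = 0.7054, so N_q = e^(π×0.7054)·tan²(62.6°) = 9.172 × 3.722 = 34.14.
Overburden at base level: q = 17.6 × 0.75 = 13.2 kPa.
Surcharge term q·N_q = 13.2 × 34.136 = 450.6 kPa; self-weight term 0.5·γ·B·N_γ = 0.5 × 17.6 × 3.08 × 35.1 = 951.35 kPa.
q_ult = 450.6 + 951.35 = 1401.9 kPa.

q_ult ≈ 1400 kPa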